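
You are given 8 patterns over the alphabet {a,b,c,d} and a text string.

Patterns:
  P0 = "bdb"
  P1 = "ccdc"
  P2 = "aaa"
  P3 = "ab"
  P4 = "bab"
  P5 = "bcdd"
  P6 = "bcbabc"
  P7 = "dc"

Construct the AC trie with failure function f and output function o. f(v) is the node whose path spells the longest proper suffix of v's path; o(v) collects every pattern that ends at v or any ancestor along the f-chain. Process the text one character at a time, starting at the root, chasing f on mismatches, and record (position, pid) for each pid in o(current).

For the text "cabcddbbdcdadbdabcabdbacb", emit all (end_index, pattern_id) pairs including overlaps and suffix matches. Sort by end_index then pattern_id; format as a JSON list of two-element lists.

Build automaton:
Trie nodes:
  0='ε' goto a→8 b→1 c→4 d→21
  1='b' goto a→12 c→14 d→2
  2='bd' goto b→3
  3='bdb' goto ·  ←P0
  4='c' goto c→5
  5='cc' goto d→6
  6='ccd' goto c→7
  7='ccdc' goto ·  ←P1
  8='a' goto a→9 b→11
  9='aa' goto a→10
  10='aaa' goto ·  ←P2
  11='ab' goto ·  ←P3
  12='ba' goto b→13
  13='bab' goto ·  ←P4
  14='bc' goto b→17 d→15
  15='bcd' goto d→16
  16='bcdd' goto ·  ←P5
  17='bcb' goto a→18
  18='bcba' goto b→19
  19='bcbab' goto c→20
  20='bcbabc' goto ·  ←P6
  21='d' goto c→22
  22='dc' goto ·  ←P7

Failure links (BFS by depth):
  n1('b'): parent n0 fail=0; on 'b' 0 → fail=0;  out ∅∪∅=∅
  n4('c'): parent n0 fail=0; on 'c' 0 → fail=0;  out ∅∪∅=∅
  n8('a'): parent n0 fail=0; on 'a' 0 → fail=0;  out ∅∪∅=∅
  n21('d'): parent n0 fail=0; on 'd' 0 → fail=0;  out ∅∪∅=∅
  n2('bd'): parent n1 fail=0; on 'd' 0 → fail=21;  out ∅∪∅=∅
  n5('cc'): parent n4 fail=0; on 'c' 0 → fail=4;  out ∅∪∅=∅
  n9('aa'): parent n8 fail=0; on 'a' 0 → fail=8;  out ∅∪∅=∅
  n11('ab'): parent n8 fail=0; on 'b' 0 → fail=1;  out {3}∪∅={3}
  n12('ba'): parent n1 fail=0; on 'a' 0 → fail=8;  out ∅∪∅=∅
  n14('bc'): parent n1 fail=0; on 'c' 0 → fail=4;  out ∅∪∅=∅
  n22('dc'): parent n21 fail=0; on 'c' 0 → fail=4;  out {7}∪∅={7}
  n3('bdb'): parent n2 fail=21; on 'b' 21→0 → fail=1;  out {0}∪∅={0}
  n6('ccd'): parent n5 fail=4; on 'd' 4→0 → fail=21;  out ∅∪∅=∅
  n10('aaa'): parent n9 fail=8; on 'a' 8 → fail=9;  out {2}∪∅={2}
  n13('bab'): parent n12 fail=8; on 'b' 8 → fail=11;  out {4}∪{3}={3,4}
  n15('bcd'): parent n14 fail=4; on 'd' 4→0 → fail=21;  out ∅∪∅=∅
  n17('bcb'): parent n14 fail=4; on 'b' 4→0 → fail=1;  out ∅∪∅=∅
  n7('ccdc'): parent n6 fail=21; on 'c' 21 → fail=22;  out {1}∪{7}={1,7}
  n16('bcdd'): parent n15 fail=21; on 'd' 21→0 → fail=21;  out {5}∪∅={5}
  n18('bcba'): parent n17 fail=1; on 'a' 1 → fail=12;  out ∅∪∅=∅
  n19('bcbab'): parent n18 fail=12; on 'b' 12 → fail=13;  out ∅∪{3,4}={3,4}
  n20('bcbabc'): parent n19 fail=13; on 'c' 13→11→1 → fail=14;  out {6}∪∅={6}

Text stream:
i=0 'c': node 0→4
i=1 'a': node 4→8 (fail-walked)
i=2 'b': node 8→11  emit P3@[1:2]
i=3 'c': node 11→14 (fail-walked)
i=4 'd': node 14→15
i=5 'd': node 15→16  emit P5@[2:5]
i=6 'b': node 16→1 (fail-walked)
i=7 'b': node 1→1 (fail-walked)
i=8 'd': node 1→2
i=9 'c': node 2→22 (fail-walked)  emit P7@[8:9]
i=10 'd': node 22→21 (fail-walked)
i=11 'a': node 21→8 (fail-walked)
i=12 'd': node 8→21 (fail-walked)
i=13 'b': node 21→1 (fail-walked)
i=14 'd': node 1→2
i=15 'a': node 2→8 (fail-walked)
i=16 'b': node 8→11  emit P3@[15:16]
i=17 'c': node 11→14 (fail-walked)
i=18 'a': node 14→8 (fail-walked)
i=19 'b': node 8→11  emit P3@[18:19]
i=20 'd': node 11→2 (fail-walked)
i=21 'b': node 2→3  emit P0@[19:21]
i=22 'a': node 3→12 (fail-walked)
i=23 'c': node 12→4 (fail-walked)
i=24 'b': node 4→1 (fail-walked)

Matches: [[2,3],[5,5],[9,7],[16,3],[19,3],[21,0]]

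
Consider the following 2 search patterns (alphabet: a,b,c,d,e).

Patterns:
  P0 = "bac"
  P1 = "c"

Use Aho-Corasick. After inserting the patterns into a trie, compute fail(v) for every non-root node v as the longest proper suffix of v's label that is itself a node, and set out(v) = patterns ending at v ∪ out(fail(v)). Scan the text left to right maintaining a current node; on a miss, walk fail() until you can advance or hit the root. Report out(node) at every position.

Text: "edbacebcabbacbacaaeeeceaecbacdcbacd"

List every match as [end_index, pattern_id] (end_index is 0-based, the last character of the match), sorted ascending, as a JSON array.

Build:
Trie (insert patterns):
  0='ε' goto b→1 c→4
  1='b' goto a→2
  2='ba' goto c→3
  3='bac' goto ·  ←P0
  4='c' goto ·  ←P1

Failure links (BFS by depth):
  n1('b'): parent n0 fail=0; on 'b' 0 → fail=0;  out ∅∪∅=∅
  n4('c'): parent n0 fail=0; on 'c' 0 → fail=0;  out {1}∪∅={1}
  n2('ba'): parent n1 fail=0; on 'a' 0 → fail=0;  out ∅∪∅=∅
  n3('bac'): parent n2 fail=0; on 'c' 0 → fail=4;  out {0}∪{1}={0,1}

Scan:
pos 0 'e': at 0
pos 1 'd': at 0
pos 2 'b': at 1
pos 3 'a': at 2
pos 4 'c': at 3  → match P0@[2:4],P1@[4:4]
pos 5 'e': at 0 ·f
pos 6 'b': at 1
pos 7 'c': at 4 ·f  → match P1@[7:7]
pos 8 'a': at 0 ·f
pos 9 'b': at 1
pos 10 'b': at 1 ·f
pos 11 'a': at 2
pos 12 'c': at 3  → match P0@[10:12],P1@[12:12]
pos 13 'b': at 1 ·f
pos 14 'a': at 2
pos 15 'c': at 3  → match P0@[13:15],P1@[15:15]
pos 16 'a': at 0 ·f
pos 17 'a': at 0
pos 18 'e': at 0
pos 19 'e': at 0
pos 20 'e': at 0
pos 21 'c': at 4  → match P1@[21:21]
pos 22 'e': at 0 ·f
pos 23 'a': at 0
pos 24 'e': at 0
pos 25 'c': at 4  → match P1@[25:25]
pos 26 'b': at 1 ·f
pos 27 'a': at 2
pos 28 'c': at 3  → match P0@[26:28],P1@[28:28]
pos 29 'd': at 0 ·f
pos 30 'c': at 4  → match P1@[30:30]
pos 31 'b': at 1 ·f
pos 32 'a': at 2
pos 33 'c': at 3  → match P0@[31:33],P1@[33:33]
pos 34 'd': at 0 ·f

Matches: [[4,0],[4,1],[7,1],[12,0],[12,1],[15,0],[15,1],[21,1],[25,1],[28,0],[28,1],[30,1],[33,0],[33,1]]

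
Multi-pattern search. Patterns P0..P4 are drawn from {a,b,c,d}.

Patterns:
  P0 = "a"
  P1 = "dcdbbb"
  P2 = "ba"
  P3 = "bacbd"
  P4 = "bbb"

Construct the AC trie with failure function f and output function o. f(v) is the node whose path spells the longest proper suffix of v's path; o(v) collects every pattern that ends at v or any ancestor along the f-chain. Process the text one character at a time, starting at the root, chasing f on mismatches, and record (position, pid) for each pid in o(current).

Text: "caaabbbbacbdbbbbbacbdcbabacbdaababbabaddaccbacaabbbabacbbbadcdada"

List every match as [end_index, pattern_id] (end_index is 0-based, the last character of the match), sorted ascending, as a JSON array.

Build automaton:
Trie (insert patterns):
  0='ε' goto a→1 b→8 d→2
  1='a' goto ·  [P0 ends]
  2='d' goto c→3
  3='dc' goto d→4
  4='dcd' goto b→5
  5='dcdb' goto b→6
  6='dcdbb' goto b→7
  7='dcdbbb' goto ·  [P1 ends]
  8='b' goto a→9 b→13
  9='ba' goto c→10  [P2 ends]
  10='bac' goto b→11
  11='bacb' goto d→12
  12='bacbd' goto ·  [P3 ends]
  13='bb' goto b→14
  14='bbb' goto ·  [P4 ends]

Failure links (BFS by depth):
  n1('a'): parent n0 fail=0; on 'a' 0 → fail=0;  out {0}∪∅={0}
  n2('d'): parent n0 fail=0; on 'd' 0 → fail=0;  out ∅∪∅=∅
  n8('b'): parent n0 fail=0; on 'b' 0 → fail=0;  out ∅∪∅=∅
  n3('dc'): parent n2 fail=0; on 'c' 0 → fail=0;  out ∅∪∅=∅
  n9('ba'): parent n8 fail=0; on 'a' 0 → fail=1;  out {2}∪{0}={0,2}
  n13('bb'): parent n8 fail=0; on 'b' 0 → fail=8;  out ∅∪∅=∅
  n4('dcd'): parent n3 fail=0; on 'd' 0 → fail=2;  out ∅∪∅=∅
  n10('bac'): parent n9 fail=1; on 'c' 1→0 → fail=0;  out ∅∪∅=∅
  n14('bbb'): parent n13 fail=8; on 'b' 8 → fail=13;  out {4}∪∅={4}
  n5('dcdb'): parent n4 fail=2; on 'b' 2→0 → fail=8;  out ∅∪∅=∅
  n11('bacb'): parent n10 fail=0; on 'b' 0 → fail=8;  out ∅∪∅=∅
  n6('dcdbb'): parent n5 fail=8; on 'b' 8 → fail=13;  out ∅∪∅=∅
  n12('bacbd'): parent n11 fail=8; on 'd' 8→0 → fail=2;  out {3}∪∅={3}
  n7('dcdbbb'): parent n6 fail=13; on 'b' 13 → fail=14;  out {1}∪{4}={1,4}

Text stream:
[0] read 'c'  n0⇒n0
[1] read 'a'  n0⇒n1  → match P0@[1:1]
[2] read 'a'  n1⇒n1 (via fail)  → match P0@[2:2]
[3] read 'a'  n1⇒n1 (via fail)  → match P0@[3:3]
[4] read 'b'  n1⇒n8 (via fail)
[5] read 'b'  n8⇒n13
[6] read 'b'  n13⇒n14  → match P4@[4:6]
[7] read 'b'  n14⇒n14 (via fail)  → match P4@[5:7]
[8] read 'a'  n14⇒n9 (via fail)  → match P0@[8:8],P2@[7:8]
[9] read 'c'  n9⇒n10
[10] read 'b'  n10⇒n11
[11] read 'd'  n11⇒n12  → match P3@[7:11]
[12] read 'b'  n12⇒n8 (via fail)
[13] read 'b'  n8⇒n13
[14] read 'b'  n13⇒n14  → match P4@[12:14]
[15] read 'b'  n14⇒n14 (via fail)  → match P4@[13:15]
[16] read 'b'  n14⇒n14 (via fail)  → match P4@[14:16]
[17] read 'a'  n14⇒n9 (via fail)  → match P0@[17:17],P2@[16:17]
[18] read 'c'  n9⇒n10
[19] read 'b'  n10⇒n11
[20] read 'd'  n11⇒n12  → match P3@[16:20]
[21] read 'c'  n12⇒n3 (via fail)
[22] read 'b'  n3⇒n8 (via fail)
[23] read 'a'  n8⇒n9  → match P0@[23:23],P2@[22:23]
[24] read 'b'  n9⇒n8 (via fail)
[25] read 'a'  n8⇒n9  → match P0@[25:25],P2@[24:25]
[26] read 'c'  n9⇒n10
[27] read 'b'  n10⇒n11
[28] read 'd'  n11⇒n12  → match P3@[24:28]
[29] read 'a'  n12⇒n1 (via fail)  → match P0@[29:29]
[30] read 'a'  n1⇒n1 (via fail)  → match P0@[30:30]
[31] read 'b'  n1⇒n8 (via fail)
[32] read 'a'  n8⇒n9  → match P0@[32:32],P2@[31:32]
[33] read 'b'  n9⇒n8 (via fail)
[34] read 'b'  n8⇒n13
[35] read 'a'  n13⇒n9 (via fail)  → match P0@[35:35],P2@[34:35]
[36] read 'b'  n9⇒n8 (via fail)
[37] read 'a'  n8⇒n9  → match P0@[37:37],P2@[36:37]
[38] read 'd'  n9⇒n2 (via fail)
[39] read 'd'  n2⇒n2 (via fail)
[40] read 'a'  n2⇒n1 (via fail)  → match P0@[40:40]
[41] read 'c'  n1⇒n0 (via fail)
[42] read 'c'  n0⇒n0
[43] read 'b'  n0⇒n8
[44] read 'a'  n8⇒n9  → match P0@[44:44],P2@[43:44]
[45] read 'c'  n9⇒n10
[46] read 'a'  n10⇒n1 (via fail)  → match P0@[46:46]
[47] read 'a'  n1⇒n1 (via fail)  → match P0@[47:47]
[48] read 'b'  n1⇒n8 (via fail)
[49] read 'b'  n8⇒n13
[50] read 'b'  n13⇒n14  → match P4@[48:50]
[51] read 'a'  n14⇒n9 (via fail)  → match P0@[51:51],P2@[50:51]
[52] read 'b'  n9⇒n8 (via fail)
[53] read 'a'  n8⇒n9  → match P0@[53:53],P2@[52:53]
[54] read 'c'  n9⇒n10
[55] read 'b'  n10⇒n11
[56] read 'b'  n11⇒n13 (via fail)
[57] read 'b'  n13⇒n14  → match P4@[55:57]
[58] read 'a'  n14⇒n9 (via fail)  → match P0@[58:58],P2@[57:58]
[59] read 'd'  n9⇒n2 (via fail)
[60] read 'c'  n2⇒n3
[61] read 'd'  n3⇒n4
[62] read 'a'  n4⇒n1 (via fail)  → match P0@[62:62]
[63] read 'd'  n1⇒n2 (via fail)
[64] read 'a'  n2⇒n1 (via fail)  → match P0@[64:64]

Result: [[1,0],[2,0],[3,0],[6,4],[7,4],[8,0],[8,2],[11,3],[14,4],[15,4],[16,4],[17,0],[17,2],[20,3],[23,0],[23,2],[25,0],[25,2],[28,3],[29,0],[30,0],[32,0],[32,2],[35,0],[35,2],[37,0],[37,2],[40,0],[44,0],[44,2],[46,0],[47,0],[50,4],[51,0],[51,2],[53,0],[53,2],[57,4],[58,0],[58,2],[62,0],[64,0]]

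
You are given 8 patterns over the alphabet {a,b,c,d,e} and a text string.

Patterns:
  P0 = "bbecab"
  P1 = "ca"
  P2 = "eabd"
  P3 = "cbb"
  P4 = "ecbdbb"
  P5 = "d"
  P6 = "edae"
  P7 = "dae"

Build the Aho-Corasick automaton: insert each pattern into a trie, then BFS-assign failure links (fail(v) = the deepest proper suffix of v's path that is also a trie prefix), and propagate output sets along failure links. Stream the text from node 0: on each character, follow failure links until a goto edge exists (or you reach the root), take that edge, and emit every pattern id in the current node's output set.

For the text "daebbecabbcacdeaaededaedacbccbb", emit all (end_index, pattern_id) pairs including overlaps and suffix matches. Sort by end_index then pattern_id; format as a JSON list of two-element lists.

Construct AC machine:
Trie (insert patterns):
  0='ε' goto b→1 c→7 d→20 e→9
  1='b' goto b→2
  2='bb' goto e→3
  3='bbe' goto c→4
  4='bbec' goto a→5
  5='bbeca' goto b→6
  6='bbecab' goto ·  ←P0
  7='c' goto a→8 b→13
  8='ca' goto ·  ←P1
  9='e' goto a→10 c→15 d→21
  10='ea' goto b→11
  11='eab' goto d→12
  12='eabd' goto ·  ←P2
  13='cb' goto b→14
  14='cbb' goto ·  ←P3
  15='ec' goto b→16
  16='ecb' goto d→17
  17='ecbd' goto b→18
  18='ecbdb' goto b→19
  19='ecbdbb' goto ·  ←P4
  20='d' goto a→24  ←P5
  21='ed' goto a→22
  22='eda' goto e→23
  23='edae' goto ·  ←P6
  24='da' goto e→25
  25='dae' goto ·  ←P7

Failure links (BFS by depth):
  fail(1) 'b': from fail(0)=0 chase 'b': 0 ⇒ 0;  out=∅∪out(0)=∅
  fail(7) 'c': from fail(0)=0 chase 'c': 0 ⇒ 0;  out=∅∪out(0)=∅
  fail(9) 'e': from fail(0)=0 chase 'e': 0 ⇒ 0;  out=∅∪out(0)=∅
  fail(20) 'd': from fail(0)=0 chase 'd': 0 ⇒ 0;  out={5}∪out(0)={5}
  fail(2) 'bb': from fail(1)=0 chase 'b': 0 ⇒ 1;  out=∅∪out(1)=∅
  fail(8) 'ca': from fail(7)=0 chase 'a': 0 ⇒ 0;  out={1}∪out(0)={1}
  fail(10) 'ea': from fail(9)=0 chase 'a': 0 ⇒ 0;  out=∅∪out(0)=∅
  fail(13) 'cb': from fail(7)=0 chase 'b': 0 ⇒ 1;  out=∅∪out(1)=∅
  fail(15) 'ec': from fail(9)=0 chase 'c': 0 ⇒ 7;  out=∅∪out(7)=∅
  fail(21) 'ed': from fail(9)=0 chase 'd': 0 ⇒ 20;  out=∅∪out(20)={5}
  fail(24) 'da': from fail(20)=0 chase 'a': 0 ⇒ 0;  out=∅∪out(0)=∅
  fail(3) 'bbe': from fail(2)=1 chase 'e': 1→0 ⇒ 9;  out=∅∪out(9)=∅
  fail(11) 'eab': from fail(10)=0 chase 'b': 0 ⇒ 1;  out=∅∪out(1)=∅
  fail(14) 'cbb': from fail(13)=1 chase 'b': 1 ⇒ 2;  out={3}∪out(2)={3}
  fail(16) 'ecb': from fail(15)=7 chase 'b': 7 ⇒ 13;  out=∅∪out(13)=∅
  fail(22) 'eda': from fail(21)=20 chase 'a': 20 ⇒ 24;  out=∅∪out(24)=∅
  fail(25) 'dae': from fail(24)=0 chase 'e': 0 ⇒ 9;  out={7}∪out(9)={7}
  fail(4) 'bbec': from fail(3)=9 chase 'c': 9 ⇒ 15;  out=∅∪out(15)=∅
  fail(12) 'eabd': from fail(11)=1 chase 'd': 1→0 ⇒ 20;  out={2}∪out(20)={2,5}
  fail(17) 'ecbd': from fail(16)=13 chase 'd': 13→1→0 ⇒ 20;  out=∅∪out(20)={5}
  fail(23) 'edae': from fail(22)=24 chase 'e': 24 ⇒ 25;  out={6}∪out(25)={6,7}
  fail(5) 'bbeca': from fail(4)=15 chase 'a': 15→7 ⇒ 8;  out=∅∪out(8)={1}
  fail(18) 'ecbdb': from fail(17)=20 chase 'b': 20→0 ⇒ 1;  out=∅∪out(1)=∅
  fail(6) 'bbecab': from fail(5)=8 chase 'b': 8→0 ⇒ 1;  out={0}∪out(1)={0}
  fail(19) 'ecbdbb': from fail(18)=1 chase 'b': 1 ⇒ 2;  out={4}∪out(2)={4}

Scan:
[0] read 'd'  n0⇒n20  → match P5@[0:0]
[1] read 'a'  n20⇒n24
[2] read 'e'  n24⇒n25  → match P7@[0:2]
[3] read 'b'  n25⇒n1 (via fail)
[4] read 'b'  n1⇒n2
[5] read 'e'  n2⇒n3
[6] read 'c'  n3⇒n4
[7] read 'a'  n4⇒n5  → match P1@[6:7]
[8] read 'b'  n5⇒n6  → match P0@[3:8]
[9] read 'b'  n6⇒n2 (via fail)
[10] read 'c'  n2⇒n7 (via fail)
[11] read 'a'  n7⇒n8  → match P1@[10:11]
[12] read 'c'  n8⇒n7 (via fail)
[13] read 'd'  n7⇒n20 (via fail)  → match P5@[13:13]
[14] read 'e'  n20⇒n9 (via fail)
[15] read 'a'  n9⇒n10
[16] read 'a'  n10⇒n0 (via fail)
[17] read 'e'  n0⇒n9
[18] read 'd'  n9⇒n21  → match P5@[18:18]
[19] read 'e'  n21⇒n9 (via fail)
[20] read 'd'  n9⇒n21  → match P5@[20:20]
[21] read 'a'  n21⇒n22
[22] read 'e'  n22⇒n23  → match P6@[19:22],P7@[20:22]
[23] read 'd'  n23⇒n21 (via fail)  → match P5@[23:23]
[24] read 'a'  n21⇒n22
[25] read 'c'  n22⇒n7 (via fail)
[26] read 'b'  n7⇒n13
[27] read 'c'  n13⇒n7 (via fail)
[28] read 'c'  n7⇒n7 (via fail)
[29] read 'b'  n7⇒n13
[30] read 'b'  n13⇒n14  → match P3@[28:30]

All matches (sorted): [[0,5],[2,7],[7,1],[8,0],[11,1],[13,5],[18,5],[20,5],[22,6],[22,7],[23,5],[30,3]]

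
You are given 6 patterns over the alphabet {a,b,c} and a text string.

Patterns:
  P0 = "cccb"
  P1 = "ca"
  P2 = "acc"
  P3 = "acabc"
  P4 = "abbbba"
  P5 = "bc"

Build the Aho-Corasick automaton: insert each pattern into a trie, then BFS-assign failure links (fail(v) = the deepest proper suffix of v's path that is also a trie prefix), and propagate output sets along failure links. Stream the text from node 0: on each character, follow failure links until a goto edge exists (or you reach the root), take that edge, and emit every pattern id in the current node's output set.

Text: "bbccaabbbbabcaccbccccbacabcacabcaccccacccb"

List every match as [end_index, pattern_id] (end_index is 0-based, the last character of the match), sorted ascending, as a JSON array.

Build:
Trie nodes:
  n0 'ε': a→6 b→17 c→1
  n1 'c': a→5 c→2
  n2 'cc': c→3
  n3 'ccc': b→4
  n4 'cccb': ·  [P0 ends]
  n5 'ca': ·  [P1 ends]
  n6 'a': b→12 c→7
  n7 'ac': a→9 c→8
  n8 'acc': ·  [P2 ends]
  n9 'aca': b→10
  n10 'acab': c→11
  n11 'acabc': ·  [P3 ends]
  n12 'ab': b→13
  n13 'abb': b→14
  n14 'abbb': b→15
  n15 'abbbb': a→16
  n16 'abbbba': ·  [P4 ends]
  n17 'b': c→18
  n18 'bc': ·  [P5 ends]

BFS fail/out derivation:
  fail(1) 'c': from fail(0)=0 chase 'c': 0 ⇒ 0;  out=∅∪out(0)=∅
  fail(6) 'a': from fail(0)=0 chase 'a': 0 ⇒ 0;  out=∅∪out(0)=∅
  fail(17) 'b': from fail(0)=0 chase 'b': 0 ⇒ 0;  out=∅∪out(0)=∅
  fail(2) 'cc': from fail(1)=0 chase 'c': 0 ⇒ 1;  out=∅∪out(1)=∅
  fail(5) 'ca': from fail(1)=0 chase 'a': 0 ⇒ 6;  out={1}∪out(6)={1}
  fail(7) 'ac': from fail(6)=0 chase 'c': 0 ⇒ 1;  out=∅∪out(1)=∅
  fail(12) 'ab': from fail(6)=0 chase 'b': 0 ⇒ 17;  out=∅∪out(17)=∅
  fail(18) 'bc': from fail(17)=0 chase 'c': 0 ⇒ 1;  out={5}∪out(1)={5}
  fail(3) 'ccc': from fail(2)=1 chase 'c': 1 ⇒ 2;  out=∅∪out(2)=∅
  fail(8) 'acc': from fail(7)=1 chase 'c': 1 ⇒ 2;  out={2}∪out(2)={2}
  fail(9) 'aca': from fail(7)=1 chase 'a': 1 ⇒ 5;  out=∅∪out(5)={1}
  fail(13) 'abb': from fail(12)=17 chase 'b': 17→0 ⇒ 17;  out=∅∪out(17)=∅
  fail(4) 'cccb': from fail(3)=2 chase 'b': 2→1→0 ⇒ 17;  out={0}∪out(17)={0}
  fail(10) 'acab': from fail(9)=5 chase 'b': 5→6 ⇒ 12;  out=∅∪out(12)=∅
  fail(14) 'abbb': from fail(13)=17 chase 'b': 17→0 ⇒ 17;  out=∅∪out(17)=∅
  fail(11) 'acabc': from fail(10)=12 chase 'c': 12→17 ⇒ 18;  out={3}∪out(18)={3,5}
  fail(15) 'abbbb': from fail(14)=17 chase 'b': 17→0 ⇒ 17;  out=∅∪out(17)=∅
  fail(16) 'abbbba': from fail(15)=17 chase 'a': 17→0 ⇒ 6;  out={4}∪out(6)={4}

Run:
[0] read 'b'  n0⇒n17
[1] read 'b'  n17⇒n17 (fail-walked)
[2] read 'c'  n17⇒n18  emit P5@[1:2]
[3] read 'c'  n18⇒n2 (fail-walked)
[4] read 'a'  n2⇒n5 (fail-walked)  emit P1@[3:4]
[5] read 'a'  n5⇒n6 (fail-walked)
[6] read 'b'  n6⇒n12
[7] read 'b'  n12⇒n13
[8] read 'b'  n13⇒n14
[9] read 'b'  n14⇒n15
[10] read 'a'  n15⇒n16  emit P4@[5:10]
[11] read 'b'  n16⇒n12 (fail-walked)
[12] read 'c'  n12⇒n18 (fail-walked)  emit P5@[11:12]
[13] read 'a'  n18⇒n5 (fail-walked)  emit P1@[12:13]
[14] read 'c'  n5⇒n7 (fail-walked)
[15] read 'c'  n7⇒n8  emit P2@[13:15]
[16] read 'b'  n8⇒n17 (fail-walked)
[17] read 'c'  n17⇒n18  emit P5@[16:17]
[18] read 'c'  n18⇒n2 (fail-walked)
[19] read 'c'  n2⇒n3
[20] read 'c'  n3⇒n3 (fail-walked)
[21] read 'b'  n3⇒n4  emit P0@[18:21]
[22] read 'a'  n4⇒n6 (fail-walked)
[23] read 'c'  n6⇒n7
[24] read 'a'  n7⇒n9  emit P1@[23:24]
[25] read 'b'  n9⇒n10
[26] read 'c'  n10⇒n11  emit P3@[22:26],P5@[25:26]
[27] read 'a'  n11⇒n5 (fail-walked)  emit P1@[26:27]
[28] read 'c'  n5⇒n7 (fail-walked)
[29] read 'a'  n7⇒n9  emit P1@[28:29]
[30] read 'b'  n9⇒n10
[31] read 'c'  n10⇒n11  emit P3@[27:31],P5@[30:31]
[32] read 'a'  n11⇒n5 (fail-walked)  emit P1@[31:32]
[33] read 'c'  n5⇒n7 (fail-walked)
[34] read 'c'  n7⇒n8  emit P2@[32:34]
[35] read 'c'  n8⇒n3 (fail-walked)
[36] read 'c'  n3⇒n3 (fail-walked)
[37] read 'a'  n3⇒n5 (fail-walked)  emit P1@[36:37]
[38] read 'c'  n5⇒n7 (fail-walked)
[39] read 'c'  n7⇒n8  emit P2@[37:39]
[40] read 'c'  n8⇒n3 (fail-walked)
[41] read 'b'  n3⇒n4  emit P0@[38:41]

Result: [[2,5],[4,1],[10,4],[12,5],[13,1],[15,2],[17,5],[21,0],[24,1],[26,3],[26,5],[27,1],[29,1],[31,3],[31,5],[32,1],[34,2],[37,1],[39,2],[41,0]]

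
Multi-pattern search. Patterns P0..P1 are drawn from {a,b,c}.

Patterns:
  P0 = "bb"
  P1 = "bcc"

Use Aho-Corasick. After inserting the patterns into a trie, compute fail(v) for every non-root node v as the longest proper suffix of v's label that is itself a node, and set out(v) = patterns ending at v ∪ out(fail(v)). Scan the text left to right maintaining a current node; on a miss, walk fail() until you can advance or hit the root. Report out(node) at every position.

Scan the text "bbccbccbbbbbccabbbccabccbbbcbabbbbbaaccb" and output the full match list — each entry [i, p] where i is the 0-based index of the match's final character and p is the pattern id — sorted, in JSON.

Construct AC machine:
Trie nodes:
  0='ε' goto b→1
  1='b' goto b→2 c→3
  2='bb' goto ·  [P0 ends]
  3='bc' goto c→4
  4='bcc' goto ·  [P1 ends]

BFS fail/out derivation:
  fail(1) 'b': from fail(0)=0 chase 'b': 0 ⇒ 0;  out=∅∪out(0)=∅
  fail(2) 'bb': from fail(1)=0 chase 'b': 0 ⇒ 1;  out={0}∪out(1)={0}
  fail(3) 'bc': from fail(1)=0 chase 'c': 0 ⇒ 0;  out=∅∪out(0)=∅
  fail(4) 'bcc': from fail(3)=0 chase 'c': 0 ⇒ 0;  out={1}∪out(0)={1}

Scan:
i=0 'b': node 0→1
i=1 'b': node 1→2  ** P0@[0:1]
i=2 'c': node 2→3 ·f
i=3 'c': node 3→4  ** P1@[1:3]
i=4 'b': node 4→1 ·f
i=5 'c': node 1→3
i=6 'c': node 3→4  ** P1@[4:6]
i=7 'b': node 4→1 ·f
i=8 'b': node 1→2  ** P0@[7:8]
i=9 'b': node 2→2 ·f  ** P0@[8:9]
i=10 'b': node 2→2 ·f  ** P0@[9:10]
i=11 'b': node 2→2 ·f  ** P0@[10:11]
i=12 'c': node 2→3 ·f
i=13 'c': node 3→4  ** P1@[11:13]
i=14 'a': node 4→0 ·f
i=15 'b': node 0→1
i=16 'b': node 1→2  ** P0@[15:16]
i=17 'b': node 2→2 ·f  ** P0@[16:17]
i=18 'c': node 2→3 ·f
i=19 'c': node 3→4  ** P1@[17:19]
i=20 'a': node 4→0 ·f
i=21 'b': node 0→1
i=22 'c': node 1→3
i=23 'c': node 3→4  ** P1@[21:23]
i=24 'b': node 4→1 ·f
i=25 'b': node 1→2  ** P0@[24:25]
i=26 'b': node 2→2 ·f  ** P0@[25:26]
i=27 'c': node 2→3 ·f
i=28 'b': node 3→1 ·f
i=29 'a': node 1→0 ·f
i=30 'b': node 0→1
i=31 'b': node 1→2  ** P0@[30:31]
i=32 'b': node 2→2 ·f  ** P0@[31:32]
i=33 'b': node 2→2 ·f  ** P0@[32:33]
i=34 'b': node 2→2 ·f  ** P0@[33:34]
i=35 'a': node 2→0 ·f
i=36 'a': node 0→0
i=37 'c': node 0→0
i=38 'c': node 0→0
i=39 'b': node 0→1

All matches (sorted): [[1,0],[3,1],[6,1],[8,0],[9,0],[10,0],[11,0],[13,1],[16,0],[17,0],[19,1],[23,1],[25,0],[26,0],[31,0],[32,0],[33,0],[34,0]]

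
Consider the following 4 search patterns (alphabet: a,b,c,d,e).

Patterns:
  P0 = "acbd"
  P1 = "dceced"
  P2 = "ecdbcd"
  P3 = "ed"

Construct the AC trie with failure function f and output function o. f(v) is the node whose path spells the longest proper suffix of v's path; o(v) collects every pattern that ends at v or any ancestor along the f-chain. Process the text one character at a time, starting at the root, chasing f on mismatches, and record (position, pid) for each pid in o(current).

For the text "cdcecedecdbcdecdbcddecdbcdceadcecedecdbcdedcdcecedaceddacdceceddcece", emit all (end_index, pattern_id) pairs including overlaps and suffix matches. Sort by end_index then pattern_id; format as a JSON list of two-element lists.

Build:
Trie (insert patterns):
  0='ε' goto a→1 d→5 e→11
  1='a' goto c→2
  2='ac' goto b→3
  3='acb' goto d→4
  4='acbd' goto ·  ←P0
  5='d' goto c→6
  6='dc' goto e→7
  7='dce' goto c→8
  8='dcec' goto e→9
  9='dcece' goto d→10
  10='dceced' goto ·  ←P1
  11='e' goto c→12 d→17
  12='ec' goto d→13
  13='ecd' goto b→14
  14='ecdb' goto c→15
  15='ecdbc' goto d→16
  16='ecdbcd' goto ·  ←P2
  17='ed' goto ·  ←P3

Failure links (BFS by depth):
  fail(1) 'a': from fail(0)=0 chase 'a': 0 ⇒ 0;  out=∅∪out(0)=∅
  fail(5) 'd': from fail(0)=0 chase 'd': 0 ⇒ 0;  out=∅∪out(0)=∅
  fail(11) 'e': from fail(0)=0 chase 'e': 0 ⇒ 0;  out=∅∪out(0)=∅
  fail(2) 'ac': from fail(1)=0 chase 'c': 0 ⇒ 0;  out=∅∪out(0)=∅
  fail(6) 'dc': from fail(5)=0 chase 'c': 0 ⇒ 0;  out=∅∪out(0)=∅
  fail(12) 'ec': from fail(11)=0 chase 'c': 0 ⇒ 0;  out=∅∪out(0)=∅
  fail(17) 'ed': from fail(11)=0 chase 'd': 0 ⇒ 5;  out={3}∪out(5)={3}
  fail(3) 'acb': from fail(2)=0 chase 'b': 0 ⇒ 0;  out=∅∪out(0)=∅
  fail(7) 'dce': from fail(6)=0 chase 'e': 0 ⇒ 11;  out=∅∪out(11)=∅
  fail(13) 'ecd': from fail(12)=0 chase 'd': 0 ⇒ 5;  out=∅∪out(5)=∅
  fail(4) 'acbd': from fail(3)=0 chase 'd': 0 ⇒ 5;  out={0}∪out(5)={0}
  fail(8) 'dcec': from fail(7)=11 chase 'c': 11 ⇒ 12;  out=∅∪out(12)=∅
  fail(14) 'ecdb': from fail(13)=5 chase 'b': 5→0 ⇒ 0;  out=∅∪out(0)=∅
  fail(9) 'dcece': from fail(8)=12 chase 'e': 12→0 ⇒ 11;  out=∅∪out(11)=∅
  fail(15) 'ecdbc': from fail(14)=0 chase 'c': 0 ⇒ 0;  out=∅∪out(0)=∅
  fail(10) 'dceced': from fail(9)=11 chase 'd': 11 ⇒ 17;  out={1}∪out(17)={1,3}
  fail(16) 'ecdbcd': from fail(15)=0 chase 'd': 0 ⇒ 5;  out={2}∪out(5)={2}

Text stream:
pos 0 'c': at 0
pos 1 'd': at 5
pos 2 'c': at 6
pos 3 'e': at 7
pos 4 'c': at 8
pos 5 'e': at 9
pos 6 'd': at 10  ** P1@[1:6],P3@[5:6]
pos 7 'e': at 11 (fail-walked)
pos 8 'c': at 12
pos 9 'd': at 13
pos 10 'b': at 14
pos 11 'c': at 15
pos 12 'd': at 16  ** P2@[7:12]
pos 13 'e': at 11 (fail-walked)
pos 14 'c': at 12
pos 15 'd': at 13
pos 16 'b': at 14
pos 17 'c': at 15
pos 18 'd': at 16  ** P2@[13:18]
pos 19 'd': at 5 (fail-walked)
pos 20 'e': at 11 (fail-walked)
pos 21 'c': at 12
pos 22 'd': at 13
pos 23 'b': at 14
pos 24 'c': at 15
pos 25 'd': at 16  ** P2@[20:25]
pos 26 'c': at 6 (fail-walked)
pos 27 'e': at 7
pos 28 'a': at 1 (fail-walked)
pos 29 'd': at 5 (fail-walked)
pos 30 'c': at 6
pos 31 'e': at 7
pos 32 'c': at 8
pos 33 'e': at 9
pos 34 'd': at 10  ** P1@[29:34],P3@[33:34]
pos 35 'e': at 11 (fail-walked)
pos 36 'c': at 12
pos 37 'd': at 13
pos 38 'b': at 14
pos 39 'c': at 15
pos 40 'd': at 16  ** P2@[35:40]
pos 41 'e': at 11 (fail-walked)
pos 42 'd': at 17  ** P3@[41:42]
pos 43 'c': at 6 (fail-walked)
pos 44 'd': at 5 (fail-walked)
pos 45 'c': at 6
pos 46 'e': at 7
pos 47 'c': at 8
pos 48 'e': at 9
pos 49 'd': at 10  ** P1@[44:49],P3@[48:49]
pos 50 'a': at 1 (fail-walked)
pos 51 'c': at 2
pos 52 'e': at 11 (fail-walked)
pos 53 'd': at 17  ** P3@[52:53]
pos 54 'd': at 5 (fail-walked)
pos 55 'a': at 1 (fail-walked)
pos 56 'c': at 2
pos 57 'd': at 5 (fail-walked)
pos 58 'c': at 6
pos 59 'e': at 7
pos 60 'c': at 8
pos 61 'e': at 9
pos 62 'd': at 10  ** P1@[57:62],P3@[61:62]
pos 63 'd': at 5 (fail-walked)
pos 64 'c': at 6
pos 65 'e': at 7
pos 66 'c': at 8
pos 67 'e': at 9

Matches: [[6,1],[6,3],[12,2],[18,2],[25,2],[34,1],[34,3],[40,2],[42,3],[49,1],[49,3],[53,3],[62,1],[62,3]]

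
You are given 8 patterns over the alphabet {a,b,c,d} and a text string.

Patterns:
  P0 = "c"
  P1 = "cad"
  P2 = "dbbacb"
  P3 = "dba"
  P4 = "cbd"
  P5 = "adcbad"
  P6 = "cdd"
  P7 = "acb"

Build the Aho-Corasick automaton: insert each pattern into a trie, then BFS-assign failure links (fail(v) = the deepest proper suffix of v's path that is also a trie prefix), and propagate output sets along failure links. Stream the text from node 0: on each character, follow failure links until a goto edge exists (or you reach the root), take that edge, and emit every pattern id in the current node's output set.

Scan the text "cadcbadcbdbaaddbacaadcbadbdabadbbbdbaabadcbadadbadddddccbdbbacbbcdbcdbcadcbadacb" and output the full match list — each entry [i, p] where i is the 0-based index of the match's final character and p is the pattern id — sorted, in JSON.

Build:
Trie nodes:
  n0 'ε': a→13 c→1 d→4
  n1 'c': a→2 b→11 d→19  [P0 ends]
  n2 'ca': d→3
  n3 'cad': ·  [P1 ends]
  n4 'd': b→5
  n5 'db': a→10 b→6
  n6 'dbb': a→7
  n7 'dbba': c→8
  n8 'dbbac': b→9
  n9 'dbbacb': ·  [P2 ends]
  n10 'dba': ·  [P3 ends]
  n11 'cb': d→12
  n12 'cbd': ·  [P4 ends]
  n13 'a': c→21 d→14
  n14 'ad': c→15
  n15 'adc': b→16
  n16 'adcb': a→17
  n17 'adcba': d→18
  n18 'adcbad': ·  [P5 ends]
  n19 'cd': d→20
  n20 'cdd': ·  [P6 ends]
  n21 'ac': b→22
  n22 'acb': ·  [P7 ends]

Failure links (BFS by depth):
  n1('c'): parent n0 fail=0; on 'c' 0 → fail=0;  out {0}∪∅={0}
  n4('d'): parent n0 fail=0; on 'd' 0 → fail=0;  out ∅∪∅=∅
  n13('a'): parent n0 fail=0; on 'a' 0 → fail=0;  out ∅∪∅=∅
  n2('ca'): parent n1 fail=0; on 'a' 0 → fail=13;  out ∅∪∅=∅
  n5('db'): parent n4 fail=0; on 'b' 0 → fail=0;  out ∅∪∅=∅
  n11('cb'): parent n1 fail=0; on 'b' 0 → fail=0;  out ∅∪∅=∅
  n14('ad'): parent n13 fail=0; on 'd' 0 → fail=4;  out ∅∪∅=∅
  n19('cd'): parent n1 fail=0; on 'd' 0 → fail=4;  out ∅∪∅=∅
  n21('ac'): parent n13 fail=0; on 'c' 0 → fail=1;  out ∅∪{0}={0}
  n3('cad'): parent n2 fail=13; on 'd' 13 → fail=14;  out {1}∪∅={1}
  n6('dbb'): parent n5 fail=0; on 'b' 0 → fail=0;  out ∅∪∅=∅
  n10('dba'): parent n5 fail=0; on 'a' 0 → fail=13;  out {3}∪∅={3}
  n12('cbd'): parent n11 fail=0; on 'd' 0 → fail=4;  out {4}∪∅={4}
  n15('adc'): parent n14 fail=4; on 'c' 4→0 → fail=1;  out ∅∪{0}={0}
  n20('cdd'): parent n19 fail=4; on 'd' 4→0 → fail=4;  out {6}∪∅={6}
  n22('acb'): parent n21 fail=1; on 'b' 1 → fail=11;  out {7}∪∅={7}
  n7('dbba'): parent n6 fail=0; on 'a' 0 → fail=13;  out ∅∪∅=∅
  n16('adcb'): parent n15 fail=1; on 'b' 1 → fail=11;  out ∅∪∅=∅
  n8('dbbac'): parent n7 fail=13; on 'c' 13 → fail=21;  out ∅∪{0}={0}
  n17('adcba'): parent n16 fail=11; on 'a' 11→0 → fail=13;  out ∅∪∅=∅
  n9('dbbacb'): parent n8 fail=21; on 'b' 21 → fail=22;  out {2}∪{7}={2,7}
  n18('adcbad'): parent n17 fail=13; on 'd' 13 → fail=14;  out {5}∪∅={5}

Run:
pos 0 'c': at 1  ** P0@[0:0]
pos 1 'a': at 2
pos 2 'd': at 3  ** P1@[0:2]
pos 3 'c': at 15 (via fail)  ** P0@[3:3]
pos 4 'b': at 16
pos 5 'a': at 17
pos 6 'd': at 18  ** P5@[1:6]
pos 7 'c': at 15 (via fail)  ** P0@[7:7]
pos 8 'b': at 16
pos 9 'd': at 12 (via fail)  ** P4@[7:9]
pos 10 'b': at 5 (via fail)
pos 11 'a': at 10  ** P3@[9:11]
pos 12 'a': at 13 (via fail)
pos 13 'd': at 14
pos 14 'd': at 4 (via fail)
pos 15 'b': at 5
pos 16 'a': at 10  ** P3@[14:16]
pos 17 'c': at 21 (via fail)  ** P0@[17:17]
pos 18 'a': at 2 (via fail)
pos 19 'a': at 13 (via fail)
pos 20 'd': at 14
pos 21 'c': at 15  ** P0@[21:21]
pos 22 'b': at 16
pos 23 'a': at 17
pos 24 'd': at 18  ** P5@[19:24]
pos 25 'b': at 5 (via fail)
pos 26 'd': at 4 (via fail)
pos 27 'a': at 13 (via fail)
pos 28 'b': at 0 (via fail)
pos 29 'a': at 13
pos 30 'd': at 14
pos 31 'b': at 5 (via fail)
pos 32 'b': at 6
pos 33 'b': at 0 (via fail)
pos 34 'd': at 4
pos 35 'b': at 5
pos 36 'a': at 10  ** P3@[34:36]
pos 37 'a': at 13 (via fail)
pos 38 'b': at 0 (via fail)
pos 39 'a': at 13
pos 40 'd': at 14
pos 41 'c': at 15  ** P0@[41:41]
pos 42 'b': at 16
pos 43 'a': at 17
pos 44 'd': at 18  ** P5@[39:44]
pos 45 'a': at 13 (via fail)
pos 46 'd': at 14
pos 47 'b': at 5 (via fail)
pos 48 'a': at 10  ** P3@[46:48]
pos 49 'd': at 14 (via fail)
pos 50 'd': at 4 (via fail)
pos 51 'd': at 4 (via fail)
pos 52 'd': at 4 (via fail)
pos 53 'd': at 4 (via fail)
pos 54 'c': at 1 (via fail)  ** P0@[54:54]
pos 55 'c': at 1 (via fail)  ** P0@[55:55]
pos 56 'b': at 11
pos 57 'd': at 12  ** P4@[55:57]
pos 58 'b': at 5 (via fail)
pos 59 'b': at 6
pos 60 'a': at 7
pos 61 'c': at 8  ** P0@[61:61]
pos 62 'b': at 9  ** P2@[57:62],P7@[60:62]
pos 63 'b': at 0 (via fail)
pos 64 'c': at 1  ** P0@[64:64]
pos 65 'd': at 19
pos 66 'b': at 5 (via fail)
pos 67 'c': at 1 (via fail)  ** P0@[67:67]
pos 68 'd': at 19
pos 69 'b': at 5 (via fail)
pos 70 'c': at 1 (via fail)  ** P0@[70:70]
pos 71 'a': at 2
pos 72 'd': at 3  ** P1@[70:72]
pos 73 'c': at 15 (via fail)  ** P0@[73:73]
pos 74 'b': at 16
pos 75 'a': at 17
pos 76 'd': at 18  ** P5@[71:76]
pos 77 'a': at 13 (via fail)
pos 78 'c': at 21  ** P0@[78:78]
pos 79 'b': at 22  ** P7@[77:79]

Result: [[0,0],[2,1],[3,0],[6,5],[7,0],[9,4],[11,3],[16,3],[17,0],[21,0],[24,5],[36,3],[41,0],[44,5],[48,3],[54,0],[55,0],[57,4],[61,0],[62,2],[62,7],[64,0],[67,0],[70,0],[72,1],[73,0],[76,5],[78,0],[79,7]]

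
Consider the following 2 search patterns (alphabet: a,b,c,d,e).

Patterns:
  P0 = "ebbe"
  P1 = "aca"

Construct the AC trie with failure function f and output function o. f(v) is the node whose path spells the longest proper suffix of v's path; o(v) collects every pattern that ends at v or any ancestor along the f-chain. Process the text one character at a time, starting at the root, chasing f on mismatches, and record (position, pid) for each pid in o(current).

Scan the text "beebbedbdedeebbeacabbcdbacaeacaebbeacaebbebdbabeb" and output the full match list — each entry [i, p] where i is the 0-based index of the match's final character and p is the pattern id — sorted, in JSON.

Construct AC machine:
Trie nodes:
  0='ε' goto a→5 e→1
  1='e' goto b→2
  2='eb' goto b→3
  3='ebb' goto e→4
  4='ebbe' goto ·  [P0 ends]
  5='a' goto c→6
  6='ac' goto a→7
  7='aca' goto ·  [P1 ends]

Failure links (BFS by depth):
  fail(1) 'e': from fail(0)=0 chase 'e': 0 ⇒ 0;  out=∅∪out(0)=∅
  fail(5) 'a': from fail(0)=0 chase 'a': 0 ⇒ 0;  out=∅∪out(0)=∅
  fail(2) 'eb': from fail(1)=0 chase 'b': 0 ⇒ 0;  out=∅∪out(0)=∅
  fail(6) 'ac': from fail(5)=0 chase 'c': 0 ⇒ 0;  out=∅∪out(0)=∅
  fail(3) 'ebb': from fail(2)=0 chase 'b': 0 ⇒ 0;  out=∅∪out(0)=∅
  fail(7) 'aca': from fail(6)=0 chase 'a': 0 ⇒ 5;  out={1}∪out(5)={1}
  fail(4) 'ebbe': from fail(3)=0 chase 'e': 0 ⇒ 1;  out={0}∪out(1)={0}

Run:
[0] read 'b'  n0⇒n0
[1] read 'e'  n0⇒n1
[2] read 'e'  n1⇒n1 (via fail)
[3] read 'b'  n1⇒n2
[4] read 'b'  n2⇒n3
[5] read 'e'  n3⇒n4  ** P0@[2:5]
[6] read 'd'  n4⇒n0 (via fail)
[7] read 'b'  n0⇒n0
[8] read 'd'  n0⇒n0
[9] read 'e'  n0⇒n1
[10] read 'd'  n1⇒n0 (via fail)
[11] read 'e'  n0⇒n1
[12] read 'e'  n1⇒n1 (via fail)
[13] read 'b'  n1⇒n2
[14] read 'b'  n2⇒n3
[15] read 'e'  n3⇒n4  ** P0@[12:15]
[16] read 'a'  n4⇒n5 (via fail)
[17] read 'c'  n5⇒n6
[18] read 'a'  n6⇒n7  ** P1@[16:18]
[19] read 'b'  n7⇒n0 (via fail)
[20] read 'b'  n0⇒n0
[21] read 'c'  n0⇒n0
[22] read 'd'  n0⇒n0
[23] read 'b'  n0⇒n0
[24] read 'a'  n0⇒n5
[25] read 'c'  n5⇒n6
[26] read 'a'  n6⇒n7  ** P1@[24:26]
[27] read 'e'  n7⇒n1 (via fail)
[28] read 'a'  n1⇒n5 (via fail)
[29] read 'c'  n5⇒n6
[30] read 'a'  n6⇒n7  ** P1@[28:30]
[31] read 'e'  n7⇒n1 (via fail)
[32] read 'b'  n1⇒n2
[33] read 'b'  n2⇒n3
[34] read 'e'  n3⇒n4  ** P0@[31:34]
[35] read 'a'  n4⇒n5 (via fail)
[36] read 'c'  n5⇒n6
[37] read 'a'  n6⇒n7  ** P1@[35:37]
[38] read 'e'  n7⇒n1 (via fail)
[39] read 'b'  n1⇒n2
[40] read 'b'  n2⇒n3
[41] read 'e'  n3⇒n4  ** P0@[38:41]
[42] read 'b'  n4⇒n2 (via fail)
[43] read 'd'  n2⇒n0 (via fail)
[44] read 'b'  n0⇒n0
[45] read 'a'  n0⇒n5
[46] read 'b'  n5⇒n0 (via fail)
[47] read 'e'  n0⇒n1
[48] read 'b'  n1⇒n2

Result: [[5,0],[15,0],[18,1],[26,1],[30,1],[34,0],[37,1],[41,0]]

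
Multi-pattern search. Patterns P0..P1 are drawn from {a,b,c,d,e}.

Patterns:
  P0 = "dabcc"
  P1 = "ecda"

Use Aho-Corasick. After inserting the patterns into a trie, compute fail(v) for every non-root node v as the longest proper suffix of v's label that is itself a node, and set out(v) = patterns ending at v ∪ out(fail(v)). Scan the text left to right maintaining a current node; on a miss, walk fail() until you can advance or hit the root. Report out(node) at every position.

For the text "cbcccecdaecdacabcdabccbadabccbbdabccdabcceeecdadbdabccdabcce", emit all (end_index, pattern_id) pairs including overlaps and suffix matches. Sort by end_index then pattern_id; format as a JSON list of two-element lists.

Build:
Trie (insert patterns):
  n0 'ε': d→1 e→6
  n1 'd': a→2
  n2 'da': b→3
  n3 'dab': c→4
  n4 'dabc': c→5
  n5 'dabcc': ·  [P0 ends]
  n6 'e': c→7
  n7 'ec': d→8
  n8 'ecd': a→9
  n9 'ecda': ·  [P1 ends]

Failure links (BFS by depth):
  n1('d'): parent n0 fail=0; on 'd' 0 → fail=0;  out ∅∪∅=∅
  n6('e'): parent n0 fail=0; on 'e' 0 → fail=0;  out ∅∪∅=∅
  n2('da'): parent n1 fail=0; on 'a' 0 → fail=0;  out ∅∪∅=∅
  n7('ec'): parent n6 fail=0; on 'c' 0 → fail=0;  out ∅∪∅=∅
  n3('dab'): parent n2 fail=0; on 'b' 0 → fail=0;  out ∅∪∅=∅
  n8('ecd'): parent n7 fail=0; on 'd' 0 → fail=1;  out ∅∪∅=∅
  n4('dabc'): parent n3 fail=0; on 'c' 0 → fail=0;  out ∅∪∅=∅
  n9('ecda'): parent n8 fail=1; on 'a' 1 → fail=2;  out {1}∪∅={1}
  n5('dabcc'): parent n4 fail=0; on 'c' 0 → fail=0;  out {0}∪∅={0}

Run:
pos 0 'c': at 0
pos 1 'b': at 0
pos 2 'c': at 0
pos 3 'c': at 0
pos 4 'c': at 0
pos 5 'e': at 6
pos 6 'c': at 7
pos 7 'd': at 8
pos 8 'a': at 9  → match P1@[5:8]
pos 9 'e': at 6 (fail-walked)
pos 10 'c': at 7
pos 11 'd': at 8
pos 12 'a': at 9  → match P1@[9:12]
pos 13 'c': at 0 (fail-walked)
pos 14 'a': at 0
pos 15 'b': at 0
pos 16 'c': at 0
pos 17 'd': at 1
pos 18 'a': at 2
pos 19 'b': at 3
pos 20 'c': at 4
pos 21 'c': at 5  → match P0@[17:21]
pos 22 'b': at 0 (fail-walked)
pos 23 'a': at 0
pos 24 'd': at 1
pos 25 'a': at 2
pos 26 'b': at 3
pos 27 'c': at 4
pos 28 'c': at 5  → match P0@[24:28]
pos 29 'b': at 0 (fail-walked)
pos 30 'b': at 0
pos 31 'd': at 1
pos 32 'a': at 2
pos 33 'b': at 3
pos 34 'c': at 4
pos 35 'c': at 5  → match P0@[31:35]
pos 36 'd': at 1 (fail-walked)
pos 37 'a': at 2
pos 38 'b': at 3
pos 39 'c': at 4
pos 40 'c': at 5  → match P0@[36:40]
pos 41 'e': at 6 (fail-walked)
pos 42 'e': at 6 (fail-walked)
pos 43 'e': at 6 (fail-walked)
pos 44 'c': at 7
pos 45 'd': at 8
pos 46 'a': at 9  → match P1@[43:46]
pos 47 'd': at 1 (fail-walked)
pos 48 'b': at 0 (fail-walked)
pos 49 'd': at 1
pos 50 'a': at 2
pos 51 'b': at 3
pos 52 'c': at 4
pos 53 'c': at 5  → match P0@[49:53]
pos 54 'd': at 1 (fail-walked)
pos 55 'a': at 2
pos 56 'b': at 3
pos 57 'c': at 4
pos 58 'c': at 5  → match P0@[54:58]
pos 59 'e': at 6 (fail-walked)

Result: [[8,1],[12,1],[21,0],[28,0],[35,0],[40,0],[46,1],[53,0],[58,0]]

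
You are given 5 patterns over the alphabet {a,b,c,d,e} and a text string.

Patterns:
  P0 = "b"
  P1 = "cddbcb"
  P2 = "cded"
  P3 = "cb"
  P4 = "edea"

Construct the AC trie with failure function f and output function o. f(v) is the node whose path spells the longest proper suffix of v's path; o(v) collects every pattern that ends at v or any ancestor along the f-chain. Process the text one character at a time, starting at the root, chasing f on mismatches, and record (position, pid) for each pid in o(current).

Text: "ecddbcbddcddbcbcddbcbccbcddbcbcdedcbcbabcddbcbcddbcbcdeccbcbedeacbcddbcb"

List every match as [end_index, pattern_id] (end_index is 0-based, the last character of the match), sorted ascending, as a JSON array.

Build:
Trie nodes:
  n0 'ε': b→1 c→2 e→11
  n1 'b': ·  ←P0
  n2 'c': b→10 d→3
  n3 'cd': d→4 e→8
  n4 'cdd': b→5
  n5 'cddb': c→6
  n6 'cddbc': b→7
  n7 'cddbcb': ·  ←P1
  n8 'cde': d→9
  n9 'cded': ·  ←P2
  n10 'cb': ·  ←P3
  n11 'e': d→12
  n12 'ed': e→13
  n13 'ede': a→14
  n14 'edea': ·  ←P4

Failure links (BFS by depth):
  fail(1) 'b': from fail(0)=0 chase 'b': 0 ⇒ 0;  out={0}∪out(0)={0}
  fail(2) 'c': from fail(0)=0 chase 'c': 0 ⇒ 0;  out=∅∪out(0)=∅
  fail(11) 'e': from fail(0)=0 chase 'e': 0 ⇒ 0;  out=∅∪out(0)=∅
  fail(3) 'cd': from fail(2)=0 chase 'd': 0 ⇒ 0;  out=∅∪out(0)=∅
  fail(10) 'cb': from fail(2)=0 chase 'b': 0 ⇒ 1;  out={3}∪out(1)={0,3}
  fail(12) 'ed': from fail(11)=0 chase 'd': 0 ⇒ 0;  out=∅∪out(0)=∅
  fail(4) 'cdd': from fail(3)=0 chase 'd': 0 ⇒ 0;  out=∅∪out(0)=∅
  fail(8) 'cde': from fail(3)=0 chase 'e': 0 ⇒ 11;  out=∅∪out(11)=∅
  fail(13) 'ede': from fail(12)=0 chase 'e': 0 ⇒ 11;  out=∅∪out(11)=∅
  fail(5) 'cddb': from fail(4)=0 chase 'b': 0 ⇒ 1;  out=∅∪out(1)={0}
  fail(9) 'cded': from fail(8)=11 chase 'd': 11 ⇒ 12;  out={2}∪out(12)={2}
  fail(14) 'edea': from fail(13)=11 chase 'a': 11→0 ⇒ 0;  out={4}∪out(0)={4}
  fail(6) 'cddbc': from fail(5)=1 chase 'c': 1→0 ⇒ 2;  out=∅∪out(2)=∅
  fail(7) 'cddbcb': from fail(6)=2 chase 'b': 2 ⇒ 10;  out={1}∪out(10)={0,1,3}

Text stream:
i=0 'e': node 0→11
i=1 'c': node 11→2 ·f
i=2 'd': node 2→3
i=3 'd': node 3→4
i=4 'b': node 4→5  emit P0@[4:4]
i=5 'c': node 5→6
i=6 'b': node 6→7  emit P0@[6:6],P1@[1:6],P3@[5:6]
i=7 'd': node 7→0 ·f
i=8 'd': node 0→0
i=9 'c': node 0→2
i=10 'd': node 2→3
i=11 'd': node 3→4
i=12 'b': node 4→5  emit P0@[12:12]
i=13 'c': node 5→6
i=14 'b': node 6→7  emit P0@[14:14],P1@[9:14],P3@[13:14]
i=15 'c': node 7→2 ·f
i=16 'd': node 2→3
i=17 'd': node 3→4
i=18 'b': node 4→5  emit P0@[18:18]
i=19 'c': node 5→6
i=20 'b': node 6→7  emit P0@[20:20],P1@[15:20],P3@[19:20]
i=21 'c': node 7→2 ·f
i=22 'c': node 2→2 ·f
i=23 'b': node 2→10  emit P0@[23:23],P3@[22:23]
i=24 'c': node 10→2 ·f
i=25 'd': node 2→3
i=26 'd': node 3→4
i=27 'b': node 4→5  emit P0@[27:27]
i=28 'c': node 5→6
i=29 'b': node 6→7  emit P0@[29:29],P1@[24:29],P3@[28:29]
i=30 'c': node 7→2 ·f
i=31 'd': node 2→3
i=32 'e': node 3→8
i=33 'd': node 8→9  emit P2@[30:33]
i=34 'c': node 9→2 ·f
i=35 'b': node 2→10  emit P0@[35:35],P3@[34:35]
i=36 'c': node 10→2 ·f
i=37 'b': node 2→10  emit P0@[37:37],P3@[36:37]
i=38 'a': node 10→0 ·f
i=39 'b': node 0→1  emit P0@[39:39]
i=40 'c': node 1→2 ·f
i=41 'd': node 2→3
i=42 'd': node 3→4
i=43 'b': node 4→5  emit P0@[43:43]
i=44 'c': node 5→6
i=45 'b': node 6→7  emit P0@[45:45],P1@[40:45],P3@[44:45]
i=46 'c': node 7→2 ·f
i=47 'd': node 2→3
i=48 'd': node 3→4
i=49 'b': node 4→5  emit P0@[49:49]
i=50 'c': node 5→6
i=51 'b': node 6→7  emit P0@[51:51],P1@[46:51],P3@[50:51]
i=52 'c': node 7→2 ·f
i=53 'd': node 2→3
i=54 'e': node 3→8
i=55 'c': node 8→2 ·f
i=56 'c': node 2→2 ·f
i=57 'b': node 2→10  emit P0@[57:57],P3@[56:57]
i=58 'c': node 10→2 ·f
i=59 'b': node 2→10  emit P0@[59:59],P3@[58:59]
i=60 'e': node 10→11 ·f
i=61 'd': node 11→12
i=62 'e': node 12→13
i=63 'a': node 13→14  emit P4@[60:63]
i=64 'c': node 14→2 ·f
i=65 'b': node 2→10  emit P0@[65:65],P3@[64:65]
i=66 'c': node 10→2 ·f
i=67 'd': node 2→3
i=68 'd': node 3→4
i=69 'b': node 4→5  emit P0@[69:69]
i=70 'c': node 5→6
i=71 'b': node 6→7  emit P0@[71:71],P1@[66:71],P3@[70:71]

Result: [[4,0],[6,0],[6,1],[6,3],[12,0],[14,0],[14,1],[14,3],[18,0],[20,0],[20,1],[20,3],[23,0],[23,3],[27,0],[29,0],[29,1],[29,3],[33,2],[35,0],[35,3],[37,0],[37,3],[39,0],[43,0],[45,0],[45,1],[45,3],[49,0],[51,0],[51,1],[51,3],[57,0],[57,3],[59,0],[59,3],[63,4],[65,0],[65,3],[69,0],[71,0],[71,1],[71,3]]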